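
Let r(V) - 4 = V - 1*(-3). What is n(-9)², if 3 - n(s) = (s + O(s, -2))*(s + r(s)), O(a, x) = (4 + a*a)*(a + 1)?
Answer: 57395776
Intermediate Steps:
O(a, x) = (1 + a)*(4 + a²) (O(a, x) = (4 + a²)*(1 + a) = (1 + a)*(4 + a²))
r(V) = 7 + V (r(V) = 4 + (V - 1*(-3)) = 4 + (V + 3) = 4 + (3 + V) = 7 + V)
n(s) = 3 - (7 + 2*s)*(4 + s² + s³ + 5*s) (n(s) = 3 - (s + (4 + s² + s³ + 4*s))*(s + (7 + s)) = 3 - (4 + s² + s³ + 5*s)*(7 + 2*s) = 3 - (7 + 2*s)*(4 + s² + s³ + 5*s))
n(-9)² = (-25 - 43*(-9) - 17*(-9)² - 9*(-9)³ - 2*(-9)⁴)² = (-25 + 387 - 17*81 - 9*(-729) - 2*6561)² = (-25 + 387 - 1377 + 6561 - 13122)² = (-7576)² = 57395776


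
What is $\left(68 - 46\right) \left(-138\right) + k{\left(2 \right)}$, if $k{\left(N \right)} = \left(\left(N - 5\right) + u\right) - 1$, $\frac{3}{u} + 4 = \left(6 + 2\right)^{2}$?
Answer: $- \frac{60799}{20} \approx -3039.9$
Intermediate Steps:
$u = \frac{1}{20}$ ($u = \frac{3}{-4 + \left(6 + 2\right)^{2}} = \frac{3}{-4 + 8^{2}} = \frac{3}{-4 + 64} = \frac{3}{60} = 3 \cdot \frac{1}{60} = \frac{1}{20} \approx 0.05$)
$k{\left(N \right)} = - \frac{119}{20} + N$ ($k{\left(N \right)} = \left(\left(N - 5\right) + \frac{1}{20}\right) - 1 = \left(\left(-5 + N\right) + \frac{1}{20}\right) - 1 = \left(- \frac{99}{20} + N\right) - 1 = - \frac{119}{20} + N$)
$\left(68 - 46\right) \left(-138\right) + k{\left(2 \right)} = \left(68 - 46\right) \left(-138\right) + \left(- \frac{119}{20} + 2\right) = 22 \left(-138\right) - \frac{79}{20} = -3036 - \frac{79}{20} = - \frac{60799}{20}$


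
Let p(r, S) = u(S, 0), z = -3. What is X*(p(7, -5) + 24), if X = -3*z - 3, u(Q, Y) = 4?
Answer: 168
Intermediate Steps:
p(r, S) = 4
X = 6 (X = -3*(-3) - 3 = 9 - 3 = 6)
X*(p(7, -5) + 24) = 6*(4 + 24) = 6*28 = 168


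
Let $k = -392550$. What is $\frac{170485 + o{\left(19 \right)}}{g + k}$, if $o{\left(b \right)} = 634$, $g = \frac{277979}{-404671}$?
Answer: $- \frac{69246896849}{158853879029} \approx -0.43592$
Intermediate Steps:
$g = - \frac{277979}{404671}$ ($g = 277979 \left(- \frac{1}{404671}\right) = - \frac{277979}{404671} \approx -0.68693$)
$\frac{170485 + o{\left(19 \right)}}{g + k} = \frac{170485 + 634}{- \frac{277979}{404671} - 392550} = \frac{171119}{- \frac{158853879029}{404671}} = 171119 \left(- \frac{404671}{158853879029}\right) = - \frac{69246896849}{158853879029}$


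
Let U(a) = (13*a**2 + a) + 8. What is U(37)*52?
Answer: 927784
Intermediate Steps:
U(a) = 8 + a + 13*a**2 (U(a) = (a + 13*a**2) + 8 = 8 + a + 13*a**2)
U(37)*52 = (8 + 37 + 13*37**2)*52 = (8 + 37 + 13*1369)*52 = (8 + 37 + 17797)*52 = 17842*52 = 927784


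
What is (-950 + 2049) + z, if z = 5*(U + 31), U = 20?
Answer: 1354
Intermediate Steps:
z = 255 (z = 5*(20 + 31) = 5*51 = 255)
(-950 + 2049) + z = (-950 + 2049) + 255 = 1099 + 255 = 1354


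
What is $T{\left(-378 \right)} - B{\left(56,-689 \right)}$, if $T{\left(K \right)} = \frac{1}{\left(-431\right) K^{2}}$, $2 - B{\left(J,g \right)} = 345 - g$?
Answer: $\frac{63553660127}{61583004} \approx 1032.0$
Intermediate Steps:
$B{\left(J,g \right)} = -343 + g$ ($B{\left(J,g \right)} = 2 - \left(345 - g\right) = 2 + \left(-345 + g\right) = -343 + g$)
$T{\left(K \right)} = - \frac{1}{431 K^{2}}$
$T{\left(-378 \right)} - B{\left(56,-689 \right)} = - \frac{1}{431 \cdot 142884} - \left(-343 - 689\right) = \left(- \frac{1}{431}\right) \frac{1}{142884} - -1032 = - \frac{1}{61583004} + 1032 = \frac{63553660127}{61583004}$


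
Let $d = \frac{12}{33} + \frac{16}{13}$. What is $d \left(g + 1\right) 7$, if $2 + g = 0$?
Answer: $- \frac{1596}{143} \approx -11.161$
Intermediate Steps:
$g = -2$ ($g = -2 + 0 = -2$)
$d = \frac{228}{143}$ ($d = 12 \cdot \frac{1}{33} + 16 \cdot \frac{1}{13} = \frac{4}{11} + \frac{16}{13} = \frac{228}{143} \approx 1.5944$)
$d \left(g + 1\right) 7 = \frac{228 \left(-2 + 1\right) 7}{143} = \frac{228 \left(\left(-1\right) 7\right)}{143} = \frac{228}{143} \left(-7\right) = - \frac{1596}{143}$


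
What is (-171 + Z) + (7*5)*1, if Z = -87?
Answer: -223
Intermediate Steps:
(-171 + Z) + (7*5)*1 = (-171 - 87) + (7*5)*1 = -258 + 35*1 = -258 + 35 = -223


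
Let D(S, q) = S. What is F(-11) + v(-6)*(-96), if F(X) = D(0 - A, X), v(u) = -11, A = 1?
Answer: 1055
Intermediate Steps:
F(X) = -1 (F(X) = 0 - 1*1 = 0 - 1 = -1)
F(-11) + v(-6)*(-96) = -1 - 11*(-96) = -1 + 1056 = 1055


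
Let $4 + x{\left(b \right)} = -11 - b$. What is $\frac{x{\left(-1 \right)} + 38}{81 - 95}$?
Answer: $- \frac{12}{7} \approx -1.7143$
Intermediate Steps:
$x{\left(b \right)} = -15 - b$ ($x{\left(b \right)} = -4 - \left(11 + b\right) = -15 - b$)
$\frac{x{\left(-1 \right)} + 38}{81 - 95} = \frac{\left(-15 - -1\right) + 38}{81 - 95} = \frac{\left(-15 + 1\right) + 38}{-14} = \left(-14 + 38\right) \left(- \frac{1}{14}\right) = 24 \left(- \frac{1}{14}\right) = - \frac{12}{7}$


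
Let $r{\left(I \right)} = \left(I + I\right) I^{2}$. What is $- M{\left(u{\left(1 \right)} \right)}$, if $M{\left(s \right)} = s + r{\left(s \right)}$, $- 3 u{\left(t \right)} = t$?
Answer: $\frac{11}{27} \approx 0.40741$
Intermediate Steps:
$u{\left(t \right)} = - \frac{t}{3}$
$r{\left(I \right)} = 2 I^{3}$ ($r{\left(I \right)} = 2 I I^{2} = 2 I^{3}$)
$M{\left(s \right)} = s + 2 s^{3}$
$- M{\left(u{\left(1 \right)} \right)} = - (\left(- \frac{1}{3}\right) 1 + 2 \left(\left(- \frac{1}{3}\right) 1\right)^{3}) = - (- \frac{1}{3} + 2 \left(- \frac{1}{3}\right)^{3}) = - (- \frac{1}{3} + 2 \left(- \frac{1}{27}\right)) = - (- \frac{1}{3} - \frac{2}{27}) = \left(-1\right) \left(- \frac{11}{27}\right) = \frac{11}{27}$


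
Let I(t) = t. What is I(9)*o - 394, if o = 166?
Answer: 1100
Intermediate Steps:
I(9)*o - 394 = 9*166 - 394 = 1494 - 394 = 1100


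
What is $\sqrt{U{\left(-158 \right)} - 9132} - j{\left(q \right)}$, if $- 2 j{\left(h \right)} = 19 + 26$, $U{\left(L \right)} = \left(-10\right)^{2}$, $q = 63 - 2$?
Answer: $\frac{45}{2} + 2 i \sqrt{2258} \approx 22.5 + 95.037 i$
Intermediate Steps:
$q = 61$
$U{\left(L \right)} = 100$
$j{\left(h \right)} = - \frac{45}{2}$ ($j{\left(h \right)} = - \frac{19 + 26}{2} = \left(- \frac{1}{2}\right) 45 = - \frac{45}{2}$)
$\sqrt{U{\left(-158 \right)} - 9132} - j{\left(q \right)} = \sqrt{100 - 9132} - - \frac{45}{2} = \sqrt{-9032} + \frac{45}{2} = 2 i \sqrt{2258} + \frac{45}{2} = \frac{45}{2} + 2 i \sqrt{2258}$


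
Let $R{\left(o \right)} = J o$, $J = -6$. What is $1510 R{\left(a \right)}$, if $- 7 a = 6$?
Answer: $\frac{54360}{7} \approx 7765.7$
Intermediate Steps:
$a = - \frac{6}{7}$ ($a = \left(- \frac{1}{7}\right) 6 = - \frac{6}{7} \approx -0.85714$)
$R{\left(o \right)} = - 6 o$
$1510 R{\left(a \right)} = 1510 \left(\left(-6\right) \left(- \frac{6}{7}\right)\right) = 1510 \cdot \frac{36}{7} = \frac{54360}{7}$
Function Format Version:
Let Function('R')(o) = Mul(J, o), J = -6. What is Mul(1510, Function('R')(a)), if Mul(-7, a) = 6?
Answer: Rational(54360, 7) ≈ 7765.7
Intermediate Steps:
a = Rational(-6, 7) (a = Mul(Rational(-1, 7), 6) = Rational(-6, 7) ≈ -0.85714)
Function('R')(o) = Mul(-6, o)
Mul(1510, Function('R')(a)) = Mul(1510, Mul(-6, Rational(-6, 7))) = Mul(1510, Rational(36, 7)) = Rational(54360, 7)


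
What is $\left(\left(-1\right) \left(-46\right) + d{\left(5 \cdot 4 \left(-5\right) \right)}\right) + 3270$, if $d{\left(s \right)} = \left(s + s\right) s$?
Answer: $23316$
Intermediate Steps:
$d{\left(s \right)} = 2 s^{2}$ ($d{\left(s \right)} = 2 s s = 2 s^{2}$)
$\left(\left(-1\right) \left(-46\right) + d{\left(5 \cdot 4 \left(-5\right) \right)}\right) + 3270 = \left(\left(-1\right) \left(-46\right) + 2 \left(5 \cdot 4 \left(-5\right)\right)^{2}\right) + 3270 = \left(46 + 2 \left(20 \left(-5\right)\right)^{2}\right) + 3270 = \left(46 + 2 \left(-100\right)^{2}\right) + 3270 = \left(46 + 2 \cdot 10000\right) + 3270 = \left(46 + 20000\right) + 3270 = 20046 + 3270 = 23316$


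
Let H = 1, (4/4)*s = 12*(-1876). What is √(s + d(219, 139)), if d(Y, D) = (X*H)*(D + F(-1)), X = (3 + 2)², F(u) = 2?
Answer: I*√18987 ≈ 137.79*I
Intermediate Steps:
s = -22512 (s = 12*(-1876) = -22512)
X = 25 (X = 5² = 25)
d(Y, D) = 50 + 25*D (d(Y, D) = (25*1)*(D + 2) = 25*(2 + D) = 50 + 25*D)
√(s + d(219, 139)) = √(-22512 + (50 + 25*139)) = √(-22512 + (50 + 3475)) = √(-22512 + 3525) = √(-18987) = I*√18987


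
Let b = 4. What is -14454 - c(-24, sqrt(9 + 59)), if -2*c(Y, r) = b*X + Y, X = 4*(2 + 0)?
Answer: -14450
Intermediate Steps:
X = 8 (X = 4*2 = 8)
c(Y, r) = -16 - Y/2 (c(Y, r) = -(4*8 + Y)/2 = -(32 + Y)/2 = -16 - Y/2)
-14454 - c(-24, sqrt(9 + 59)) = -14454 - (-16 - 1/2*(-24)) = -14454 - (-16 + 12) = -14454 - 1*(-4) = -14454 + 4 = -14450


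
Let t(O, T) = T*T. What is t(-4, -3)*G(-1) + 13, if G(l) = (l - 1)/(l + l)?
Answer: 22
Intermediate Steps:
G(l) = (-1 + l)/(2*l) (G(l) = (-1 + l)/((2*l)) = (-1 + l)*(1/(2*l)) = (-1 + l)/(2*l))
t(O, T) = T²
t(-4, -3)*G(-1) + 13 = (-3)²*((½)*(-1 - 1)/(-1)) + 13 = 9*((½)*(-1)*(-2)) + 13 = 9*1 + 13 = 9 + 13 = 22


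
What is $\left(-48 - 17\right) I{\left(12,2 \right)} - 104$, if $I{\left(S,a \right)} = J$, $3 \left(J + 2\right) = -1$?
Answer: $\frac{143}{3} \approx 47.667$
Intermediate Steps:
$J = - \frac{7}{3}$ ($J = -2 + \frac{1}{3} \left(-1\right) = -2 - \frac{1}{3} = - \frac{7}{3} \approx -2.3333$)
$I{\left(S,a \right)} = - \frac{7}{3}$
$\left(-48 - 17\right) I{\left(12,2 \right)} - 104 = \left(-48 - 17\right) \left(- \frac{7}{3}\right) - 104 = \left(-65\right) \left(- \frac{7}{3}\right) - 104 = \frac{455}{3} - 104 = \frac{143}{3}$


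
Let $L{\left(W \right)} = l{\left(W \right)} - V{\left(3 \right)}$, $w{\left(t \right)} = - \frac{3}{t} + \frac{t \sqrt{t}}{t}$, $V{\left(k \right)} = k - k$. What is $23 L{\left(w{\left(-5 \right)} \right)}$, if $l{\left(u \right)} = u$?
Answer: $\frac{69}{5} + 23 i \sqrt{5} \approx 13.8 + 51.43 i$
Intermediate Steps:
$V{\left(k \right)} = 0$
$w{\left(t \right)} = \sqrt{t} - \frac{3}{t}$ ($w{\left(t \right)} = - \frac{3}{t} + \frac{t^{\frac{3}{2}}}{t} = - \frac{3}{t} + \sqrt{t} = \sqrt{t} - \frac{3}{t}$)
$L{\left(W \right)} = W$ ($L{\left(W \right)} = W - 0 = W + 0 = W$)
$23 L{\left(w{\left(-5 \right)} \right)} = 23 \frac{-3 + \left(-5\right)^{\frac{3}{2}}}{-5} = 23 \left(- \frac{-3 - 5 i \sqrt{5}}{5}\right) = 23 \left(\frac{3}{5} + i \sqrt{5}\right) = \frac{69}{5} + 23 i \sqrt{5}$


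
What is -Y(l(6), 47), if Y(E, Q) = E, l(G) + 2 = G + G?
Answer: -10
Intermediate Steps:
l(G) = -2 + 2*G (l(G) = -2 + (G + G) = -2 + 2*G)
-Y(l(6), 47) = -(-2 + 2*6) = -(-2 + 12) = -1*10 = -10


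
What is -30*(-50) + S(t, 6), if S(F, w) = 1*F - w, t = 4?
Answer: 1498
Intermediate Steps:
S(F, w) = F - w
-30*(-50) + S(t, 6) = -30*(-50) + (4 - 1*6) = 1500 + (4 - 6) = 1500 - 2 = 1498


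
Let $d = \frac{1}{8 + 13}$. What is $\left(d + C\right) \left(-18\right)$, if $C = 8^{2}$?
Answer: $- \frac{8070}{7} \approx -1152.9$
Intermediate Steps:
$d = \frac{1}{21} \approx 0.047619$
$C = 64$
$\left(d + C\right) \left(-18\right) = \left(\frac{1}{21} + 64\right) \left(-18\right) = \frac{1345}{21} \left(-18\right) = - \frac{8070}{7}$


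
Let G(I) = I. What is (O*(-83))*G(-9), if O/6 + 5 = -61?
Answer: -295812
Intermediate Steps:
O = -396 (O = -30 + 6*(-61) = -30 - 366 = -396)
(O*(-83))*G(-9) = -396*(-83)*(-9) = 32868*(-9) = -295812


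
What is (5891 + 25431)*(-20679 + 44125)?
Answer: 734375612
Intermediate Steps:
(5891 + 25431)*(-20679 + 44125) = 31322*23446 = 734375612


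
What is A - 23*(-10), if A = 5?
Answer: 235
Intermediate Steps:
A - 23*(-10) = 5 - 23*(-10) = 5 + 230 = 235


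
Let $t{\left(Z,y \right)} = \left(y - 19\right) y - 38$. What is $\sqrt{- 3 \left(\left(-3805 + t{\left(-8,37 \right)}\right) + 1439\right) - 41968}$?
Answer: $i \sqrt{36754} \approx 191.71 i$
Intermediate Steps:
$t{\left(Z,y \right)} = -38 + y \left(-19 + y\right)$ ($t{\left(Z,y \right)} = \left(-19 + y\right) y - 38 = y \left(-19 + y\right) - 38 = -38 + y \left(-19 + y\right)$)
$\sqrt{- 3 \left(\left(-3805 + t{\left(-8,37 \right)}\right) + 1439\right) - 41968} = \sqrt{- 3 \left(\left(-3805 - \left(741 - 1369\right)\right) + 1439\right) - 41968} = \sqrt{- 3 \left(\left(-3805 - -628\right) + 1439\right) - 41968} = \sqrt{- 3 \left(\left(-3805 + 628\right) + 1439\right) - 41968} = \sqrt{- 3 \left(-3177 + 1439\right) - 41968} = \sqrt{\left(-3\right) \left(-1738\right) - 41968} = \sqrt{5214 - 41968} = \sqrt{-36754} = i \sqrt{36754}$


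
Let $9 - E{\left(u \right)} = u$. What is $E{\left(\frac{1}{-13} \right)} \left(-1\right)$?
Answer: $- \frac{118}{13} \approx -9.0769$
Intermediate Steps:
$E{\left(u \right)} = 9 - u$
$E{\left(\frac{1}{-13} \right)} \left(-1\right) = \left(9 - \frac{1}{-13}\right) \left(-1\right) = \left(9 - - \frac{1}{13}\right) \left(-1\right) = \left(9 + \frac{1}{13}\right) \left(-1\right) = \frac{118}{13} \left(-1\right) = - \frac{118}{13}$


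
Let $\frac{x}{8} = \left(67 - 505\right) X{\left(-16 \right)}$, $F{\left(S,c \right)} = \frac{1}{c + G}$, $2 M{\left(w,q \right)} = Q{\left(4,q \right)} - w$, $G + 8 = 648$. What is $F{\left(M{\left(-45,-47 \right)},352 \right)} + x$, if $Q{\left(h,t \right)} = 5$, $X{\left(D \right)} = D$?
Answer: $\frac{55615489}{992} \approx 56064.0$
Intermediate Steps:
$G = 640$ ($G = -8 + 648 = 640$)
$M{\left(w,q \right)} = \frac{5}{2} - \frac{w}{2}$ ($M{\left(w,q \right)} = \frac{5 - w}{2} = \frac{5}{2} - \frac{w}{2}$)
$F{\left(S,c \right)} = \frac{1}{640 + c}$ ($F{\left(S,c \right)} = \frac{1}{c + 640} = \frac{1}{640 + c}$)
$x = 56064$ ($x = 8 \left(67 - 505\right) \left(-16\right) = 8 \left(\left(-438\right) \left(-16\right)\right) = 8 \cdot 7008 = 56064$)
$F{\left(M{\left(-45,-47 \right)},352 \right)} + x = \frac{1}{640 + 352} + 56064 = \frac{1}{992} + 56064 = \frac{55615489}{992}$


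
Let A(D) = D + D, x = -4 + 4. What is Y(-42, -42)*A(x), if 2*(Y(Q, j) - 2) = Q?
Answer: 0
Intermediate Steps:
Y(Q, j) = 2 + Q/2
x = 0
A(D) = 2*D
Y(-42, -42)*A(x) = (2 + (½)*(-42))*(2*0) = (2 - 21)*0 = -19*0 = 0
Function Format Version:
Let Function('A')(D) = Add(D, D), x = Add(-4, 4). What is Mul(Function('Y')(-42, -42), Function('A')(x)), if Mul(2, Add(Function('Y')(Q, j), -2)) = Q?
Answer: 0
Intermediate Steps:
Function('Y')(Q, j) = Add(2, Mul(Rational(1, 2), Q))
x = 0
Function('A')(D) = Mul(2, D)
Mul(Function('Y')(-42, -42), Function('A')(x)) = Mul(Add(2, Mul(Rational(1, 2), -42)), Mul(2, 0)) = Mul(Add(2, -21), 0) = Mul(-19, 0) = 0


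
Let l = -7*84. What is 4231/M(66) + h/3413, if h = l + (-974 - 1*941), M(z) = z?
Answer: 14275205/225258 ≈ 63.373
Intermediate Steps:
l = -588
h = -2503 (h = -588 + (-974 - 1*941) = -588 + (-974 - 941) = -588 - 1915 = -2503)
4231/M(66) + h/3413 = 4231/66 - 2503/3413 = 14275205/225258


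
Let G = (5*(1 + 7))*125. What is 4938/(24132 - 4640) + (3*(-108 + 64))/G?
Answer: 691158/3045625 ≈ 0.22693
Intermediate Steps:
G = 5000 (G = (5*8)*125 = 40*125 = 5000)
4938/(24132 - 4640) + (3*(-108 + 64))/G = 4938/(24132 - 4640) + (3*(-108 + 64))/5000 = 4938/19492 + (3*(-44))*(1/5000) = 4938*(1/19492) - 132*1/5000 = 2469/9746 - 33/1250 = 691158/3045625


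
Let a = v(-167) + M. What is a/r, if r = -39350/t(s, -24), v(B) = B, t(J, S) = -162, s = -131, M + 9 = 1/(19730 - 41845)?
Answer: -315271521/435112625 ≈ -0.72457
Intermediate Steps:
M = -199036/22115 (M = -9 + 1/(19730 - 41845) = -9 + 1/(-22115) = -9 - 1/22115 = -199036/22115 ≈ -9.0000)
a = -3892241/22115 (a = -167 - 199036/22115 = -3892241/22115 ≈ -176.00)
r = 19675/81 (r = -39350/(-162) = -39350*(-1/162) = 19675/81 ≈ 242.90)
a/r = -3892241/(22115*19675/81) = -3892241/22115*81/19675 = -315271521/435112625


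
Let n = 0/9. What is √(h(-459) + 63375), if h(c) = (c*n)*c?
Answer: 65*√15 ≈ 251.74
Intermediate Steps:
n = 0 (n = 0*(⅑) = 0)
h(c) = 0 (h(c) = (c*0)*c = 0*c = 0)
√(h(-459) + 63375) = √(0 + 63375) = √63375 = 65*√15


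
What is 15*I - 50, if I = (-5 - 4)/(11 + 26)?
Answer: -1985/37 ≈ -53.649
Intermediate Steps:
I = -9/37 ≈ -0.24324
15*I - 50 = 15*(-9/37) - 50 = -135/37 - 50 = -1985/37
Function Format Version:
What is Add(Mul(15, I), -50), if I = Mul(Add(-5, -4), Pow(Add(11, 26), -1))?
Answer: Rational(-1985, 37) ≈ -53.649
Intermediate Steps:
I = Rational(-9, 37) (I = Mul(-9, Pow(37, -1)) = Mul(-9, Rational(1, 37)) = Rational(-9, 37) ≈ -0.24324)
Add(Mul(15, I), -50) = Add(Mul(15, Rational(-9, 37)), -50) = Add(Rational(-135, 37), -50) = Rational(-1985, 37)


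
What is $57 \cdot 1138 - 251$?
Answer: $64615$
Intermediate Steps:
$57 \cdot 1138 - 251 = 64866 - 251 = 64615$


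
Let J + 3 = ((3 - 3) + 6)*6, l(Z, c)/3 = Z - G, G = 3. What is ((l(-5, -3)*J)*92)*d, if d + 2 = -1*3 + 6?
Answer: -72864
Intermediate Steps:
l(Z, c) = -9 + 3*Z (l(Z, c) = 3*(Z - 1*3) = 3*(Z - 3) = 3*(-3 + Z) = -9 + 3*Z)
d = 1 (d = -2 + (-1*3 + 6) = -2 + (-3 + 6) = -2 + 3 = 1)
J = 33 (J = -3 + ((3 - 3) + 6)*6 = -3 + (0 + 6)*6 = -3 + 6*6 = -3 + 36 = 33)
((l(-5, -3)*J)*92)*d = (((-9 + 3*(-5))*33)*92)*1 = (((-9 - 15)*33)*92)*1 = (-24*33*92)*1 = -792*92*1 = -72864*1 = -72864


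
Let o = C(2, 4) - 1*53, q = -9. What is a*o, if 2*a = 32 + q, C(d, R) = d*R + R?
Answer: -943/2 ≈ -471.50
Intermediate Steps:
C(d, R) = R + R*d (C(d, R) = R*d + R = R + R*d)
a = 23/2 (a = (32 - 9)/2 = (½)*23 = 23/2 ≈ 11.500)
o = -41 (o = 4*(1 + 2) - 1*53 = 4*3 - 53 = 12 - 53 = -41)
a*o = (23/2)*(-41) = -943/2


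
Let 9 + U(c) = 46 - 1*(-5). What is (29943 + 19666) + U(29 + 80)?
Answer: 49651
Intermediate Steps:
U(c) = 42 (U(c) = -9 + (46 - 1*(-5)) = -9 + (46 + 5) = -9 + 51 = 42)
(29943 + 19666) + U(29 + 80) = (29943 + 19666) + 42 = 49609 + 42 = 49651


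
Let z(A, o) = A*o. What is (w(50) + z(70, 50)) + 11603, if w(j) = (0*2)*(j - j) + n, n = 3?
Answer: 15106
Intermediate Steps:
w(j) = 3 (w(j) = (0*2)*(j - j) + 3 = 0*0 + 3 = 0 + 3 = 3)
(w(50) + z(70, 50)) + 11603 = (3 + 70*50) + 11603 = (3 + 3500) + 11603 = 3503 + 11603 = 15106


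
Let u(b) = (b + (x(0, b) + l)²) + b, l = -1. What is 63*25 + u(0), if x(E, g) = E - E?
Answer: 1576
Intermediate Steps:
x(E, g) = 0
u(b) = 1 + 2*b (u(b) = (b + (0 - 1)²) + b = (b + (-1)²) + b = (b + 1) + b = (1 + b) + b = 1 + 2*b)
63*25 + u(0) = 63*25 + (1 + 2*0) = 1575 + (1 + 0) = 1575 + 1 = 1576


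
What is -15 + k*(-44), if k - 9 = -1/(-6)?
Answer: -1255/3 ≈ -418.33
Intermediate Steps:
k = 55/6 (k = 9 - 1/(-6) = 9 - 1*(-⅙) = 9 + ⅙ = 55/6 ≈ 9.1667)
-15 + k*(-44) = -15 + (55/6)*(-44) = -15 - 1210/3 = -1255/3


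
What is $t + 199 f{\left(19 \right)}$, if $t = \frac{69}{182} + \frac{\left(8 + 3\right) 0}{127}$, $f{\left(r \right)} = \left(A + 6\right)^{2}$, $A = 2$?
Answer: $\frac{2318021}{182} \approx 12736.0$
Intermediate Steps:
$f{\left(r \right)} = 64$ ($f{\left(r \right)} = \left(2 + 6\right)^{2} = 8^{2} = 64$)
$t = \frac{69}{182}$ ($t = 69 \cdot \frac{1}{182} + 11 \cdot 0 \cdot \frac{1}{127} = \frac{69}{182} + 0 \cdot \frac{1}{127} = \frac{69}{182} + 0 = \frac{69}{182} \approx 0.37912$)
$t + 199 f{\left(19 \right)} = \frac{69}{182} + 199 \cdot 64 = \frac{69}{182} + 12736 = \frac{2318021}{182}$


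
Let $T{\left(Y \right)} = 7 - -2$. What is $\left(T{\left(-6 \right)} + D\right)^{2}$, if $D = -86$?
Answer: $5929$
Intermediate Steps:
$T{\left(Y \right)} = 9$ ($T{\left(Y \right)} = 7 + 2 = 9$)
$\left(T{\left(-6 \right)} + D\right)^{2} = \left(9 - 86\right)^{2} = \left(-77\right)^{2} = 5929$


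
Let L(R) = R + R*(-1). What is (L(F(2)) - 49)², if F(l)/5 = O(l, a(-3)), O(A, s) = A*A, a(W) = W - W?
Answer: 2401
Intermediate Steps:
a(W) = 0
O(A, s) = A²
F(l) = 5*l²
L(R) = 0 (L(R) = R - R = 0)
(L(F(2)) - 49)² = (0 - 49)² = (-49)² = 2401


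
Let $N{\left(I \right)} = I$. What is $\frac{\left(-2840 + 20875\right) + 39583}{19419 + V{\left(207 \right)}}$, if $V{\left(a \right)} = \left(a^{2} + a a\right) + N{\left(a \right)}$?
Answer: $\frac{9603}{17554} \approx 0.54705$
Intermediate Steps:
$V{\left(a \right)} = a + 2 a^{2}$ ($V{\left(a \right)} = \left(a^{2} + a a\right) + a = \left(a^{2} + a^{2}\right) + a = 2 a^{2} + a = a + 2 a^{2}$)
$\frac{\left(-2840 + 20875\right) + 39583}{19419 + V{\left(207 \right)}} = \frac{\left(-2840 + 20875\right) + 39583}{19419 + 207 \left(1 + 2 \cdot 207\right)} = \frac{18035 + 39583}{19419 + 207 \left(1 + 414\right)} = \frac{57618}{19419 + 207 \cdot 415} = \frac{57618}{19419 + 85905} = \frac{57618}{105324} = 57618 \cdot \frac{1}{105324} = \frac{9603}{17554}$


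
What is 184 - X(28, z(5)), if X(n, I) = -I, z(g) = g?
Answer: 189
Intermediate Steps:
184 - X(28, z(5)) = 184 - (-1)*5 = 184 - 1*(-5) = 184 + 5 = 189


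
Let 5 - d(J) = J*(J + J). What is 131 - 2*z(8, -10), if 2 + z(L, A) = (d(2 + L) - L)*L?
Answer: 3383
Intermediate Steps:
d(J) = 5 - 2*J**2 (d(J) = 5 - J*(J + J) = 5 - J*2*J = 5 - 2*J**2)
z(L, A) = -2 + L*(5 - L - 2*(2 + L)**2) (z(L, A) = -2 + ((5 - 2*(2 + L)**2) - L)*L = -2 + (5 - L - 2*(2 + L)**2)*L = -2 + L*(5 - L - 2*(2 + L)**2))
131 - 2*z(8, -10) = 131 - 2*(-2 - 1*8**2 - 1*8*(-5 + 2*(2 + 8)**2)) = 131 - 2*(-2 - 1*64 - 1*8*(-5 + 2*10**2)) = 131 - 2*(-2 - 64 - 1*8*(-5 + 2*100)) = 131 - 2*(-2 - 64 - 1*8*(-5 + 200)) = 131 - 2*(-2 - 64 - 1*8*195) = 131 - 2*(-2 - 64 - 1560) = 131 - 2*(-1626) = 131 + 3252 = 3383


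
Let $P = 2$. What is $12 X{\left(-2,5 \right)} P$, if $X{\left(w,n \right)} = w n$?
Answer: $-240$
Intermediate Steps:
$X{\left(w,n \right)} = n w$
$12 X{\left(-2,5 \right)} P = 12 \cdot 5 \left(-2\right) 2 = 12 \left(-10\right) 2 = \left(-120\right) 2 = -240$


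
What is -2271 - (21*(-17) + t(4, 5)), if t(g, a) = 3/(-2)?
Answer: -3825/2 ≈ -1912.5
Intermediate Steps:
t(g, a) = -3/2 (t(g, a) = 3*(-½) = -3/2)
-2271 - (21*(-17) + t(4, 5)) = -2271 - (21*(-17) - 3/2) = -2271 - (-357 - 3/2) = -2271 - 1*(-717/2) = -2271 + 717/2 = -3825/2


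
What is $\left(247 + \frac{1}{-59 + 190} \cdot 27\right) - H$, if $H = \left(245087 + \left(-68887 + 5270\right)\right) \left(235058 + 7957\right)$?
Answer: $- \frac{5777091066166}{131} \approx -4.41 \cdot 10^{10}$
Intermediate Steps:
$H = 44099932050$ ($H = \left(245087 - 63617\right) 243015 = 181470 \cdot 243015 = 44099932050$)
$\left(247 + \frac{1}{-59 + 190} \cdot 27\right) - H = \left(247 + \frac{1}{-59 + 190} \cdot 27\right) - 44099932050 = \left(247 + \frac{1}{131} \cdot 27\right) - 44099932050 = \left(247 + \frac{27}{131}\right) - 44099932050 = \frac{32384}{131} - 44099932050 = - \frac{5777091066166}{131}$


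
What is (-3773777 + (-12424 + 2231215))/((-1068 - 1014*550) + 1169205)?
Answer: -1554986/610437 ≈ -2.5473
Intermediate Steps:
(-3773777 + (-12424 + 2231215))/((-1068 - 1014*550) + 1169205) = (-3773777 + 2218791)/((-1068 - 557700) + 1169205) = -1554986/(-558768 + 1169205) = -1554986/610437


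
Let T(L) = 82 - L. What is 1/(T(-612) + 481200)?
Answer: 1/481894 ≈ 2.0751e-6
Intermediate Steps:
1/(T(-612) + 481200) = 1/((82 - 1*(-612)) + 481200) = 1/((82 + 612) + 481200) = 1/(694 + 481200) = 1/481894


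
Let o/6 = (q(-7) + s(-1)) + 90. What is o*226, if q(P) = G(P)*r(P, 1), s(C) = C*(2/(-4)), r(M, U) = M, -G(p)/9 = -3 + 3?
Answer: 122718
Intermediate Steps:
G(p) = 0 (G(p) = -9*(-3 + 3) = -9*0 = 0)
s(C) = -C/2 (s(C) = C*(2*(-1/4)) = C*(-1/2) = -C/2)
q(P) = 0 (q(P) = 0*P = 0)
o = 543 (o = 6*((0 - 1/2*(-1)) + 90) = 6*((0 + 1/2) + 90) = 6*(1/2 + 90) = 6*(181/2) = 543)
o*226 = 543*226 = 122718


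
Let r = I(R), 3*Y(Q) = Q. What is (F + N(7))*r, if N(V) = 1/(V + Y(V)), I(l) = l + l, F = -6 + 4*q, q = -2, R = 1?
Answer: -389/14 ≈ -27.786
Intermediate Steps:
Y(Q) = Q/3
F = -14 (F = -6 + 4*(-2) = -6 - 8 = -14)
I(l) = 2*l
N(V) = 3/(4*V) (N(V) = 1/(V + V/3) = 1/(4*V/3) = 3/(4*V))
r = 2 (r = 2*1 = 2)
(F + N(7))*r = (-14 + (3/4)/7)*2 = (-14 + (3/4)*(1/7))*2 = (-14 + 3/28)*2 = -389/28*2 = -389/14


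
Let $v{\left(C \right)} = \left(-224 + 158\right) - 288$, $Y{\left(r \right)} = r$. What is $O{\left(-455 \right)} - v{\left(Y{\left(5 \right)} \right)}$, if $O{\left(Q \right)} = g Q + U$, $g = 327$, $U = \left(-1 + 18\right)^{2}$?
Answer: $-148142$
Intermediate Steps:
$v{\left(C \right)} = -354$ ($v{\left(C \right)} = -66 - 288 = -354$)
$U = 289$ ($U = 17^{2} = 289$)
$O{\left(Q \right)} = 289 + 327 Q$ ($O{\left(Q \right)} = 327 Q + 289 = 289 + 327 Q$)
$O{\left(-455 \right)} - v{\left(Y{\left(5 \right)} \right)} = \left(289 + 327 \left(-455\right)\right) - -354 = \left(289 - 148785\right) + 354 = -148496 + 354 = -148142$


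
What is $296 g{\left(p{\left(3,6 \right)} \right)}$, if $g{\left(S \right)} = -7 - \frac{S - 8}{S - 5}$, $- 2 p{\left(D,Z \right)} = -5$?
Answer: $- \frac{13616}{5} \approx -2723.2$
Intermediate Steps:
$p{\left(D,Z \right)} = \frac{5}{2}$ ($p{\left(D,Z \right)} = \left(- \frac{1}{2}\right) \left(-5\right) = \frac{5}{2}$)
$g{\left(S \right)} = -7 - \frac{-8 + S}{-5 + S}$
$296 g{\left(p{\left(3,6 \right)} \right)} = 296 \frac{43 - 20}{-5 + \frac{5}{2}} = 296 \frac{43 - 20}{- \frac{5}{2}} = 296 \left(\left(- \frac{2}{5}\right) 23\right) = 296 \left(- \frac{46}{5}\right) = - \frac{13616}{5}$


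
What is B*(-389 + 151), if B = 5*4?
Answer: -4760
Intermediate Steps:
B = 20
B*(-389 + 151) = 20*(-389 + 151) = 20*(-238) = -4760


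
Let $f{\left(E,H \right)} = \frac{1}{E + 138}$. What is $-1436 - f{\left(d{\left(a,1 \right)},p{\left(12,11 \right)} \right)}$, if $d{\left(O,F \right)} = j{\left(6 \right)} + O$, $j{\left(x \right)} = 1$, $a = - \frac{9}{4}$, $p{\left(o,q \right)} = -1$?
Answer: $- \frac{785496}{547} \approx -1436.0$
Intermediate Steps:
$a = - \frac{9}{4}$ ($a = \left(-9\right) \frac{1}{4} = - \frac{9}{4} \approx -2.25$)
$d{\left(O,F \right)} = 1 + O$
$f{\left(E,H \right)} = \frac{1}{138 + E}$
$-1436 - f{\left(d{\left(a,1 \right)},p{\left(12,11 \right)} \right)} = -1436 - \frac{1}{138 + \left(1 - \frac{9}{4}\right)} = -1436 - \frac{1}{138 - \frac{5}{4}} = -1436 - \frac{1}{\frac{547}{4}} = -1436 - \frac{4}{547} = - \frac{785496}{547}$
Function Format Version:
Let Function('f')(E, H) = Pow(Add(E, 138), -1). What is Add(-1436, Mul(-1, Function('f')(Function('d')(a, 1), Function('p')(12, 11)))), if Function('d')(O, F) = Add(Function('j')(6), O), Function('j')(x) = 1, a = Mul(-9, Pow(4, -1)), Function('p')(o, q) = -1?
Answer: Rational(-785496, 547) ≈ -1436.0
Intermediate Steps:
a = Rational(-9, 4) (a = Mul(-9, Rational(1, 4)) = Rational(-9, 4) ≈ -2.2500)
Function('d')(O, F) = Add(1, O)
Function('f')(E, H) = Pow(Add(138, E), -1)
Add(-1436, Mul(-1, Function('f')(Function('d')(a, 1), Function('p')(12, 11)))) = Add(-1436, Mul(-1, Pow(Add(138, Add(1, Rational(-9, 4))), -1))) = Add(-1436, Mul(-1, Pow(Add(138, Rational(-5, 4)), -1))) = Add(-1436, Mul(-1, Pow(Rational(547, 4), -1))) = Add(-1436, Mul(-1, Rational(4, 547))) = Add(-1436, Rational(-4, 547)) = Rational(-785496, 547)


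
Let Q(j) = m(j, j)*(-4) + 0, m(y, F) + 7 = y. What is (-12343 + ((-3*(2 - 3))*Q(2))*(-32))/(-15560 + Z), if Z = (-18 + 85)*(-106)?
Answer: 14263/22662 ≈ 0.62938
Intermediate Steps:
m(y, F) = -7 + y
Q(j) = 28 - 4*j (Q(j) = (-7 + j)*(-4) + 0 = (28 - 4*j) + 0 = 28 - 4*j)
Z = -7102 (Z = 67*(-106) = -7102)
(-12343 + ((-3*(2 - 3))*Q(2))*(-32))/(-15560 + Z) = (-12343 + ((-3*(2 - 3))*(28 - 4*2))*(-32))/(-15560 - 7102) = (-12343 + ((-3*(-1))*(28 - 8))*(-32))/(-22662) = (-12343 + (3*20)*(-32))*(-1/22662) = (-12343 + 60*(-32))*(-1/22662) = (-12343 - 1920)*(-1/22662) = -14263*(-1/22662) = 14263/22662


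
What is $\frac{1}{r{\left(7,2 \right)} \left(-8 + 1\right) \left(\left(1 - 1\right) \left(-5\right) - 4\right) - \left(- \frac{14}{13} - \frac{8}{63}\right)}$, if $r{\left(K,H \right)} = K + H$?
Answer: $\frac{819}{207374} \approx 0.0039494$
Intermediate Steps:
$r{\left(K,H \right)} = H + K$
$\frac{1}{r{\left(7,2 \right)} \left(-8 + 1\right) \left(\left(1 - 1\right) \left(-5\right) - 4\right) - \left(- \frac{14}{13} - \frac{8}{63}\right)} = \frac{1}{\left(2 + 7\right) \left(-8 + 1\right) \left(\left(1 - 1\right) \left(-5\right) - 4\right) - \left(- \frac{14}{13} - \frac{8}{63}\right)} = \frac{1}{9 \left(- 7 \left(0 \left(-5\right) - 4\right)\right) - - \frac{986}{819}} = \frac{1}{9 \left(- 7 \left(0 - 4\right)\right) + \left(\frac{8}{63} + \frac{14}{13}\right)} = \frac{1}{9 \left(\left(-7\right) \left(-4\right)\right) + \frac{986}{819}} = \frac{1}{9 \cdot 28 + \frac{986}{819}} = \frac{1}{252 + \frac{986}{819}} = \frac{1}{\frac{207374}{819}} = \frac{819}{207374}$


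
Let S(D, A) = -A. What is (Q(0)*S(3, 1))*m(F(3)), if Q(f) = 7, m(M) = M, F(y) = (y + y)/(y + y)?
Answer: -7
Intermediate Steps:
F(y) = 1 (F(y) = (2*y)/((2*y)) = (2*y)*(1/(2*y)) = 1)
(Q(0)*S(3, 1))*m(F(3)) = (7*(-1*1))*1 = (7*(-1))*1 = -7*1 = -7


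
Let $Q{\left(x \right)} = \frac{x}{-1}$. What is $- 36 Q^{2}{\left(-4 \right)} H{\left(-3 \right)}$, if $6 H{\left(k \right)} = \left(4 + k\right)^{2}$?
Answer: $-96$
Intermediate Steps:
$Q{\left(x \right)} = - x$ ($Q{\left(x \right)} = x \left(-1\right) = - x$)
$H{\left(k \right)} = \frac{\left(4 + k\right)^{2}}{6}$
$- 36 Q^{2}{\left(-4 \right)} H{\left(-3 \right)} = - 36 \left(\left(-1\right) \left(-4\right)\right)^{2} \frac{\left(4 - 3\right)^{2}}{6} = - 36 \cdot 4^{2} \frac{1^{2}}{6} = \left(-36\right) 16 \cdot \frac{1}{6} \cdot 1 = \left(-576\right) \frac{1}{6} = -96$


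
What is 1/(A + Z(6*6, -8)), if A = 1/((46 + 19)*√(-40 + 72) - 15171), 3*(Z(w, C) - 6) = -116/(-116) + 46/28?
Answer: 2792005048014/19211469638929 + 458640*√2/19211469638929 ≈ 0.14533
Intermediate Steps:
Z(w, C) = 289/42 (Z(w, C) = 6 + (-116/(-116) + 46/28)/3 = 6 + (-116*(-1/116) + 46*(1/28))/3 = 6 + (1 + 23/14)/3 = 6 + (⅓)*(37/14) = 6 + 37/42 = 289/42)
A = 1/(-15171 + 260*√2) (A = 1/(65*√32 - 15171) = 1/(65*(4*√2) - 15171) = 1/(260*√2 - 15171) = 1/(-15171 + 260*√2) ≈ -6.7552e-5)
1/(A + Z(6*6, -8)) = 1/((-1167/17694157 - 20*√2/17694157) + 289/42) = 1/(5113562359/743154594 - 20*√2/17694157)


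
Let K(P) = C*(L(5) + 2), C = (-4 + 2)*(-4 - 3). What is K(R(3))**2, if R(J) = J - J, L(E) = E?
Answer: 9604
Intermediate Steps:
C = 14 (C = -2*(-7) = 14)
R(J) = 0
K(P) = 98 (K(P) = 14*(5 + 2) = 14*7 = 98)
K(R(3))**2 = 98**2 = 9604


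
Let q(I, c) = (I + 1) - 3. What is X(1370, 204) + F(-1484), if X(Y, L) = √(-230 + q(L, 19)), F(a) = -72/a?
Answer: 18/371 + 2*I*√7 ≈ 0.048518 + 5.2915*I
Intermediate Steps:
q(I, c) = -2 + I (q(I, c) = (1 + I) - 3 = -2 + I)
X(Y, L) = √(-232 + L) (X(Y, L) = √(-230 + (-2 + L)) = √(-232 + L))
X(1370, 204) + F(-1484) = √(-232 + 204) - 72/(-1484) = √(-28) - 72*(-1/1484) = 2*I*√7 + 18/371 = 18/371 + 2*I*√7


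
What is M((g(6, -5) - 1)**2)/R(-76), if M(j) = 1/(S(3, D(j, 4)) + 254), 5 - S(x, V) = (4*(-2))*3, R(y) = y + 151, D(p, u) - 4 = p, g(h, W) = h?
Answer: 1/21225 ≈ 4.7114e-5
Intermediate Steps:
D(p, u) = 4 + p
R(y) = 151 + y
S(x, V) = 29 (S(x, V) = 5 - 4*(-2)*3 = 5 - (-8)*3 = 5 - 1*(-24) = 5 + 24 = 29)
M(j) = 1/283 (M(j) = 1/(29 + 254) = 1/283)
M((g(6, -5) - 1)**2)/R(-76) = 1/(283*(151 - 76)) = (1/283)/75 = (1/283)*(1/75) = 1/21225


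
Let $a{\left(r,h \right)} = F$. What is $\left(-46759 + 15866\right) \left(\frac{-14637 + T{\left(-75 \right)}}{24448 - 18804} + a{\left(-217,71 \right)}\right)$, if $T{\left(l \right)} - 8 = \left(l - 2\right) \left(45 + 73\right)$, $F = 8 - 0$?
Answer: $- \frac{38956073}{332} \approx -1.1734 \cdot 10^{5}$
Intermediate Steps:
$F = 8$ ($F = 8 + 0 = 8$)
$a{\left(r,h \right)} = 8$
$T{\left(l \right)} = -228 + 118 l$ ($T{\left(l \right)} = 8 + \left(l - 2\right) \left(45 + 73\right) = 8 + \left(-2 + l\right) 118 = 8 + \left(-236 + 118 l\right) = -228 + 118 l$)
$\left(-46759 + 15866\right) \left(\frac{-14637 + T{\left(-75 \right)}}{24448 - 18804} + a{\left(-217,71 \right)}\right) = \left(-46759 + 15866\right) \left(\frac{-14637 + \left(-228 + 118 \left(-75\right)\right)}{24448 - 18804} + 8\right) = - 30893 \left(\frac{-14637 - 9078}{5644} + 8\right) = - 30893 \left(\left(-14637 - 9078\right) \frac{1}{5644} + 8\right) = - 30893 \left(\left(-23715\right) \frac{1}{5644} + 8\right) = - 30893 \left(- \frac{1395}{332} + 8\right) = \left(-30893\right) \frac{1261}{332} = - \frac{38956073}{332}$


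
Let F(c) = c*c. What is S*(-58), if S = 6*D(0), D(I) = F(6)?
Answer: -12528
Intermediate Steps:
F(c) = c²
D(I) = 36 (D(I) = 6² = 36)
S = 216 (S = 6*36 = 216)
S*(-58) = 216*(-58) = -12528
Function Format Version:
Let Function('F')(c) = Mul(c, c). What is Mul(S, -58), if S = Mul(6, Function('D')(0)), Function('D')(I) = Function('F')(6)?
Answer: -12528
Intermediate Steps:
Function('F')(c) = Pow(c, 2)
Function('D')(I) = 36 (Function('D')(I) = Pow(6, 2) = 36)
S = 216 (S = Mul(6, 36) = 216)
Mul(S, -58) = Mul(216, -58) = -12528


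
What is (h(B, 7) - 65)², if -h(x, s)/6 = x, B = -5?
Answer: 1225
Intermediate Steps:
h(x, s) = -6*x
(h(B, 7) - 65)² = (-6*(-5) - 65)² = (30 - 65)² = (-35)² = 1225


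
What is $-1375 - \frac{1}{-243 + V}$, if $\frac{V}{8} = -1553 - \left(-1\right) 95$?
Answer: $- \frac{16372124}{11907} \approx -1375.0$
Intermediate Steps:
$V = -11664$ ($V = 8 \left(-1553 - \left(-1\right) 95\right) = 8 \left(-1553 - -95\right) = 8 \left(-1553 + 95\right) = 8 \left(-1458\right) = -11664$)
$-1375 - \frac{1}{-243 + V} = -1375 - \frac{1}{-243 - 11664} = -1375 - \frac{1}{-11907} = -1375 - - \frac{1}{11907} = -1375 + \frac{1}{11907} = - \frac{16372124}{11907}$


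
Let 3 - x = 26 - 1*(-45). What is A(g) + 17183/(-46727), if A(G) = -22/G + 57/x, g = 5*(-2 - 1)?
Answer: 12425347/47661540 ≈ 0.26070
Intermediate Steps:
x = -68 (x = 3 - (26 - 1*(-45)) = 3 - (26 + 45) = 3 - 1*71 = 3 - 71 = -68)
g = -15 (g = 5*(-3) = -15)
A(G) = -57/68 - 22/G (A(G) = -22/G + 57/(-68) = -22/G + 57*(-1/68) = -22/G - 57/68 = -57/68 - 22/G)
A(g) + 17183/(-46727) = (-57/68 - 22/(-15)) + 17183/(-46727) = (-57/68 - 22*(-1/15)) + 17183*(-1/46727) = (-57/68 + 22/15) - 17183/46727 = 641/1020 - 17183/46727 = 12425347/47661540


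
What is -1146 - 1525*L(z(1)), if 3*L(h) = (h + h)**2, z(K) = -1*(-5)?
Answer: -155938/3 ≈ -51979.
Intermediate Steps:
z(K) = 5
L(h) = 4*h**2/3 (L(h) = (h + h)**2/3 = (2*h)**2/3 = (4*h**2)/3 = 4*h**2/3)
-1146 - 1525*L(z(1)) = -1146 - 6100*5**2/3 = -1146 - 6100*25/3 = -1146 - 1525*100/3 = -1146 - 152500/3 = -155938/3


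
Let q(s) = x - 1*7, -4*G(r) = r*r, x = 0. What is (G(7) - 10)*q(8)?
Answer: 623/4 ≈ 155.75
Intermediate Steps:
G(r) = -r**2/4 (G(r) = -r*r/4 = -r**2/4)
q(s) = -7 (q(s) = 0 - 1*7 = 0 - 7 = -7)
(G(7) - 10)*q(8) = (-1/4*7**2 - 10)*(-7) = (-1/4*49 - 10)*(-7) = (-49/4 - 10)*(-7) = -89/4*(-7) = 623/4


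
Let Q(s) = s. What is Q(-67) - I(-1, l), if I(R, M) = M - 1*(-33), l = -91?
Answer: -9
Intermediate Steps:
I(R, M) = 33 + M (I(R, M) = M + 33 = 33 + M)
Q(-67) - I(-1, l) = -67 - (33 - 91) = -67 - 1*(-58) = -67 + 58 = -9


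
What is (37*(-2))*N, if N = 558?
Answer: -41292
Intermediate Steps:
(37*(-2))*N = (37*(-2))*558 = -74*558 = -41292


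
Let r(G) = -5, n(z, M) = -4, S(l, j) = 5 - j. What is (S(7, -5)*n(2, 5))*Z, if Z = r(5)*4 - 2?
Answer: 880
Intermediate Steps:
Z = -22 (Z = -5*4 - 2 = -20 - 2 = -22)
(S(7, -5)*n(2, 5))*Z = ((5 - 1*(-5))*(-4))*(-22) = ((5 + 5)*(-4))*(-22) = (10*(-4))*(-22) = -40*(-22) = 880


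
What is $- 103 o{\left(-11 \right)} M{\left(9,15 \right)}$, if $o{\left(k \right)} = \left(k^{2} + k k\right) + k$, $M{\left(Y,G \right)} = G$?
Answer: $-356895$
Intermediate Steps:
$o{\left(k \right)} = k + 2 k^{2}$ ($o{\left(k \right)} = \left(k^{2} + k^{2}\right) + k = 2 k^{2} + k = k + 2 k^{2}$)
$- 103 o{\left(-11 \right)} M{\left(9,15 \right)} = - 103 \left(- 11 \left(1 + 2 \left(-11\right)\right)\right) 15 = - 103 \left(- 11 \left(1 - 22\right)\right) 15 = - 103 \left(\left(-11\right) \left(-21\right)\right) 15 = \left(-103\right) 231 \cdot 15 = \left(-23793\right) 15 = -356895$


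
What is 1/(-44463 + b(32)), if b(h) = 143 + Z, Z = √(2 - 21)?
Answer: -44320/1964262419 - I*√19/1964262419 ≈ -2.2563e-5 - 2.2191e-9*I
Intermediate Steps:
Z = I*√19 (Z = √(-19) = I*√19 ≈ 4.3589*I)
b(h) = 143 + I*√19
1/(-44463 + b(32)) = 1/(-44463 + (143 + I*√19)) = 1/(-44320 + I*√19)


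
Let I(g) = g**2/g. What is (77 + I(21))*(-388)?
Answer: -38024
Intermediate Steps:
I(g) = g
(77 + I(21))*(-388) = (77 + 21)*(-388) = 98*(-388) = -38024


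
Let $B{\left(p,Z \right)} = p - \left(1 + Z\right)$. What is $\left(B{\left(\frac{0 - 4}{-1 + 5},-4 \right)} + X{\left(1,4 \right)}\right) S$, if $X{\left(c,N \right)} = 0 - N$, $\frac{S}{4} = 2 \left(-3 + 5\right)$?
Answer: $-32$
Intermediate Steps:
$S = 16$ ($S = 4 \cdot 2 \left(-3 + 5\right) = 4 \cdot 2 \cdot 2 = 4 \cdot 4 = 16$)
$X{\left(c,N \right)} = - N$
$B{\left(p,Z \right)} = -1 + p - Z$
$\left(B{\left(\frac{0 - 4}{-1 + 5},-4 \right)} + X{\left(1,4 \right)}\right) S = \left(\left(-1 + \frac{0 - 4}{-1 + 5} - -4\right) - 4\right) 16 = \left(\left(-1 - \frac{4}{4} + 4\right) - 4\right) 16 = \left(\left(-1 - 1 + 4\right) - 4\right) 16 = \left(2 - 4\right) 16 = \left(-2\right) 16 = -32$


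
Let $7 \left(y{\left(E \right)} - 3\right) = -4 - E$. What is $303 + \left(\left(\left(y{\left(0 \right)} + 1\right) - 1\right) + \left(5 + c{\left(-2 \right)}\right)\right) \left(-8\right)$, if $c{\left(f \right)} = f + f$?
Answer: $\frac{1929}{7} \approx 275.57$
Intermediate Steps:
$y{\left(E \right)} = \frac{17}{7} - \frac{E}{7}$ ($y{\left(E \right)} = 3 + \frac{-4 - E}{7} = 3 - \left(\frac{4}{7} + \frac{E}{7}\right) = \frac{17}{7} - \frac{E}{7}$)
$c{\left(f \right)} = 2 f$
$303 + \left(\left(\left(y{\left(0 \right)} + 1\right) - 1\right) + \left(5 + c{\left(-2 \right)}\right)\right) \left(-8\right) = 303 + \left(\left(\left(\left(\frac{17}{7} - 0\right) + 1\right) - 1\right) + \left(5 + 2 \left(-2\right)\right)\right) \left(-8\right) = 303 + \left(\left(\left(\left(\frac{17}{7} + 0\right) + 1\right) - 1\right) + \left(5 - 4\right)\right) \left(-8\right) = 303 + \left(\left(\left(\frac{17}{7} + 1\right) - 1\right) + 1\right) \left(-8\right) = 303 + \left(\left(\frac{24}{7} - 1\right) + 1\right) \left(-8\right) = 303 + \left(\frac{17}{7} + 1\right) \left(-8\right) = 303 + \frac{24}{7} \left(-8\right) = 303 - \frac{192}{7} = \frac{1929}{7}$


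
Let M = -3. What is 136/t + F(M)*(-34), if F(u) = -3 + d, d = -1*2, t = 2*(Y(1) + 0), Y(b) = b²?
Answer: 238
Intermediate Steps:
t = 2 (t = 2*(1² + 0) = 2*(1 + 0) = 2*1 = 2)
d = -2
F(u) = -5 (F(u) = -3 - 2 = -5)
136/t + F(M)*(-34) = 136/2 - 5*(-34) = 136*(½) + 170 = 68 + 170 = 238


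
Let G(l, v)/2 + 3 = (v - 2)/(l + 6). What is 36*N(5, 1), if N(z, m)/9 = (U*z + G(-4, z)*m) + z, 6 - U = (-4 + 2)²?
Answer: 3888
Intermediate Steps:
U = 2 (U = 6 - (-4 + 2)² = 6 - 1*(-2)² = 6 - 1*4 = 6 - 4 = 2)
G(l, v) = -6 + 2*(-2 + v)/(6 + l) (G(l, v) = -6 + 2*((v - 2)/(l + 6)) = -6 + 2*((-2 + v)/(6 + l)) = -6 + 2*(-2 + v)/(6 + l))
N(z, m) = 27*z + 9*m*(-8 + z) (N(z, m) = 9*((2*z + (2*(-20 + z - 3*(-4))/(6 - 4))*m) + z) = 9*((2*z + (2*(-20 + z + 12)/2)*m) + z) = 9*((2*z + (2*(½)*(-8 + z))*m) + z) = 9*((2*z + (-8 + z)*m) + z) = 9*((2*z + m*(-8 + z)) + z) = 9*(3*z + m*(-8 + z)) = 27*z + 9*m*(-8 + z))
36*N(5, 1) = 36*(27*5 + 9*1*(-8 + 5)) = 36*(135 + 9*1*(-3)) = 36*(135 - 27) = 36*108 = 3888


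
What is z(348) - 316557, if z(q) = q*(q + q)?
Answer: -74349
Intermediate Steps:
z(q) = 2*q² (z(q) = q*(2*q) = 2*q²)
z(348) - 316557 = 2*348² - 316557 = 2*121104 - 316557 = 242208 - 316557 = -74349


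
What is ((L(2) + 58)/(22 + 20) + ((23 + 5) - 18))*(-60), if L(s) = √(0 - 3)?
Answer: -4780/7 - 10*I*√3/7 ≈ -682.86 - 2.4744*I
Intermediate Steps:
L(s) = I*√3 (L(s) = √(-3) = I*√3)
((L(2) + 58)/(22 + 20) + ((23 + 5) - 18))*(-60) = ((I*√3 + 58)/(22 + 20) + ((23 + 5) - 18))*(-60) = ((58 + I*√3)/42 + (28 - 18))*(-60) = ((58 + I*√3)*(1/42) + 10)*(-60) = ((29/21 + I*√3/42) + 10)*(-60) = (239/21 + I*√3/42)*(-60) = -4780/7 - 10*I*√3/7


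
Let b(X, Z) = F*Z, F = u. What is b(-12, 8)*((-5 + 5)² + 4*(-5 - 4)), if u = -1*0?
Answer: 0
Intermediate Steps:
u = 0
F = 0
b(X, Z) = 0 (b(X, Z) = 0*Z = 0)
b(-12, 8)*((-5 + 5)² + 4*(-5 - 4)) = 0*((-5 + 5)² + 4*(-5 - 4)) = 0*(0² + 4*(-9)) = 0*(0 - 36) = 0*(-36) = 0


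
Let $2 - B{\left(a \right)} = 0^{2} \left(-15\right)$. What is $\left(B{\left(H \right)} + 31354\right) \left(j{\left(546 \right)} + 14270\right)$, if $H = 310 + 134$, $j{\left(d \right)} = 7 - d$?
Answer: $430549236$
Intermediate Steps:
$H = 444$
$B{\left(a \right)} = 2$ ($B{\left(a \right)} = 2 - 0^{2} \left(-15\right) = 2 - 0 \left(-15\right) = 2 - 0 = 2 + 0 = 2$)
$\left(B{\left(H \right)} + 31354\right) \left(j{\left(546 \right)} + 14270\right) = \left(2 + 31354\right) \left(\left(7 - 546\right) + 14270\right) = 31356 \left(\left(7 - 546\right) + 14270\right) = 31356 \left(-539 + 14270\right) = 31356 \cdot 13731 = 430549236$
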